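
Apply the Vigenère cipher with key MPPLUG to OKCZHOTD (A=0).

Repeat the key across the message: MPPLUGMP
O(14)+M(12): 26≡0 → A
K(10)+P(15): 25 → Z
C(2)+P(15): 17 → R
Z(25)+L(11): 36≡10 → K
H(7)+U(20): 27≡1 → B
O(14)+G(6): 20 → U
T(19)+M(12): 31≡5 → F
D(3)+P(15): 18 → S

AZRKBUFS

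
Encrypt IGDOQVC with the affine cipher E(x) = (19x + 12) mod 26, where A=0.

IWRSEVY

I(8): 19·8+12=164≡8 → I
G(6): 19·6+12=126≡22 → W
D(3): 19·3+12=69≡17 → R
O(14): 19·14+12=278≡18 → S
Q(16): 19·16+12=316≡4 → E
V(21): 19·21+12=411≡21 → V
C(2): 19·2+12=50≡24 → Y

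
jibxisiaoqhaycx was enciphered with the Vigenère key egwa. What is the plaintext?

fcfxemmakklauwb

Repeat the key across the ciphertext: egwaegwaegwaegw
j(9)−e(4): 5 → f
i(8)−g(6): 2 → c
b(1)−w(22): -21≡5 → f
x(23)−a(0): 23 → x
i(8)−e(4): 4 → e
s(18)−g(6): 12 → m
i(8)−w(22): -14≡12 → m
a(0)−a(0): 0 → a
o(14)−e(4): 10 → k
q(16)−g(6): 10 → k
h(7)−w(22): -15≡11 → l
a(0)−a(0): 0 → a
y(24)−e(4): 20 → u
c(2)−g(6): -4≡22 → w
x(23)−w(22): 1 → b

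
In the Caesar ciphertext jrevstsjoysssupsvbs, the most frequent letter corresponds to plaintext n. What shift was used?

5

The most frequent ciphertext letter is s (appears 7 times).
s is position 18; n is position 13.
Shift = 5.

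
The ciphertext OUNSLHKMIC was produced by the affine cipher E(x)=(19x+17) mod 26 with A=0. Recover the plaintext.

The inverse of 19 mod 26 is 11, since 19·11=209≡1. Apply D(y)=11·(y−17) mod 26:
O(14): 11·(14−17)=-33≡19 → T
U(20): 11·(20−17)=33≡7 → H
N(13): 11·(13−17)=-44≡8 → I
S(18): 11·(18−17)=11 → L
L(11): 11·(11−17)=-66≡12 → M
H(7): 11·(7−17)=-110≡20 → U
K(10): 11·(10−17)=-77≡1 → B
M(12): 11·(12−17)=-55≡23 → X
I(8): 11·(8−17)=-99≡5 → F
C(2): 11·(2−17)=-165≡17 → R

THILMUBXFR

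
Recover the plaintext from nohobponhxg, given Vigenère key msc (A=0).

bwfcjncvflo

Repeat the key across the ciphertext: mscmscmscms
n(13)−m(12): 1 → b
o(14)−s(18): -4≡22 → w
h(7)−c(2): 5 → f
o(14)−m(12): 2 → c
b(1)−s(18): -17≡9 → j
p(15)−c(2): 13 → n
o(14)−m(12): 2 → c
n(13)−s(18): -5≡21 → v
h(7)−c(2): 5 → f
x(23)−m(12): 11 → l
g(6)−s(18): -12≡14 → o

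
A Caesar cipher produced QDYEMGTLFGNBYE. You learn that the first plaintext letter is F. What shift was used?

From the crib: Q(16)−F(5)=11, so the shift is 11.

11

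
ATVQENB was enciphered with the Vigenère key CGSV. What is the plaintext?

YNDVCHJ

Repeat the key across the ciphertext: CGSVCGS
A(0)−C(2): -2≡24 → Y
T(19)−G(6): 13 → N
V(21)−S(18): 3 → D
Q(16)−V(21): -5≡21 → V
E(4)−C(2): 2 → C
N(13)−G(6): 7 → H
B(1)−S(18): -17≡9 → J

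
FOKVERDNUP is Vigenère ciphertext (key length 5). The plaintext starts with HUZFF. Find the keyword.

YULQZ

Subtract each crib letter from the matching ciphertext letter (mod 26):
F(5)−H(7)=-2≡24 → Y
O(14)−U(20)=-6≡20 → U
K(10)−Z(25)=-15≡11 → L
V(21)−F(5)=16 → Q
E(4)−F(5)=-1≡25 → Z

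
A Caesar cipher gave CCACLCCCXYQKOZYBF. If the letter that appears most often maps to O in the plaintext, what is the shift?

14

The most frequent ciphertext letter is C (appears 6 times).
C is position 2; O is position 14.
Shift = -12≡14.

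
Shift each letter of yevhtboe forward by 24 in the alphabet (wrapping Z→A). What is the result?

wctfrzmc

y(24): 24+24=48≡22 → w
e(4): 4+24=28≡2 → c
v(21): 21+24=45≡19 → t
h(7): 7+24=31≡5 → f
t(19): 19+24=43≡17 → r
b(1): 1+24=25 → z
o(14): 14+24=38≡12 → m
e(4): 4+24=28≡2 → c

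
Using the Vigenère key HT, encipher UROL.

Repeat the key across the message: HTHT
U(20)+H(7): 27≡1 → B
R(17)+T(19): 36≡10 → K
O(14)+H(7): 21 → V
L(11)+T(19): 30≡4 → E

BKVE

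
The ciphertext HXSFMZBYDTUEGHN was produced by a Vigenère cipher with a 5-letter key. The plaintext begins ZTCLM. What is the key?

Subtract each crib letter from the matching ciphertext letter (mod 26):
H(7)−Z(25)=-18≡8 → I
X(23)−T(19)=4 → E
S(18)−C(2)=16 → Q
F(5)−L(11)=-6≡20 → U
M(12)−M(12)=0 → A

IEQUA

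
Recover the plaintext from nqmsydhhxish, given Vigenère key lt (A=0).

cxbznkwompho

Repeat the key across the ciphertext: ltltltltltlt
n(13)−l(11): 2 → c
q(16)−t(19): -3≡23 → x
m(12)−l(11): 1 → b
s(18)−t(19): -1≡25 → z
y(24)−l(11): 13 → n
d(3)−t(19): -16≡10 → k
h(7)−l(11): -4≡22 → w
h(7)−t(19): -12≡14 → o
x(23)−l(11): 12 → m
i(8)−t(19): -11≡15 → p
s(18)−l(11): 7 → h
h(7)−t(19): -12≡14 → o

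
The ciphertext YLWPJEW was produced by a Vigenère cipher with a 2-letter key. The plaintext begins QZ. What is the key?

IM

Subtract each crib letter from the matching ciphertext letter (mod 26):
Y(24)−Q(16)=8 → I
L(11)−Z(25)=-14≡12 → M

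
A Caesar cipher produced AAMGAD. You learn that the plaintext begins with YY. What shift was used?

From the crib: A(0)−Y(24)=-24≡2, so the shift is 2.

2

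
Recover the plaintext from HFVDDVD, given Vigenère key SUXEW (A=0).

Repeat the key across the ciphertext: SUXEWSU
H(7)−S(18): -11≡15 → P
F(5)−U(20): -15≡11 → L
V(21)−X(23): -2≡24 → Y
D(3)−E(4): -1≡25 → Z
D(3)−W(22): -19≡7 → H
V(21)−S(18): 3 → D
D(3)−U(20): -17≡9 → J

PLYZHDJ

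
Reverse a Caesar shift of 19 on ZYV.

Z(25): 25−19=6 → G
Y(24): 24−19=5 → F
V(21): 21−19=2 → C

GFC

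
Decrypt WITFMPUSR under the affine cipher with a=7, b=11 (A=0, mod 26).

JHQOPIFBM

The inverse of 7 mod 26 is 15, since 7·15=105≡1. Apply D(y)=15·(y−11) mod 26:
W(22): 15·(22−11)=165≡9 → J
I(8): 15·(8−11)=-45≡7 → H
T(19): 15·(19−11)=120≡16 → Q
F(5): 15·(5−11)=-90≡14 → O
M(12): 15·(12−11)=15 → P
P(15): 15·(15−11)=60≡8 → I
U(20): 15·(20−11)=135≡5 → F
S(18): 15·(18−11)=105≡1 → B
R(17): 15·(17−11)=90≡12 → M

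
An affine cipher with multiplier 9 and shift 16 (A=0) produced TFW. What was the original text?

JTS

The inverse of 9 mod 26 is 3, since 9·3=27≡1. Apply D(y)=3·(y−16) mod 26:
T(19): 3·(19−16)=9 → J
F(5): 3·(5−16)=-33≡19 → T
W(22): 3·(22−16)=18 → S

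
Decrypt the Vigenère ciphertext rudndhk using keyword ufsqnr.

xplxqqq

Repeat the key across the ciphertext: ufsqnru
r(17)−u(20): -3≡23 → x
u(20)−f(5): 15 → p
d(3)−s(18): -15≡11 → l
n(13)−q(16): -3≡23 → x
d(3)−n(13): -10≡16 → q
h(7)−r(17): -10≡16 → q
k(10)−u(20): -10≡16 → q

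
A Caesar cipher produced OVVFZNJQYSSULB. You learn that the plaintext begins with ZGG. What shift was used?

15

From the crib: O(14)−Z(25)=-11≡15, so the shift is 15.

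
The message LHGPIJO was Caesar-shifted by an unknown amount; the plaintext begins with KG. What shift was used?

1

From the crib: L(11)−K(10)=1, so the shift is 1.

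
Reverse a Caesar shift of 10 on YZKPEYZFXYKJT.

OPAFUOPVNOAZJ

Y(24): 24−10=14 → O
Z(25): 25−10=15 → P
K(10): 10−10=0 → A
P(15): 15−10=5 → F
E(4): 4−10=-6≡20 → U
Y(24): 24−10=14 → O
Z(25): 25−10=15 → P
F(5): 5−10=-5≡21 → V
X(23): 23−10=13 → N
Y(24): 24−10=14 → O
K(10): 10−10=0 → A
J(9): 9−10=-1≡25 → Z
T(19): 19−10=9 → J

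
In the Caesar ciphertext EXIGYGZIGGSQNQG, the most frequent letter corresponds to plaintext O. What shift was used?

The most frequent ciphertext letter is G (appears 5 times).
G is position 6; O is position 14.
Shift = -8≡18.

18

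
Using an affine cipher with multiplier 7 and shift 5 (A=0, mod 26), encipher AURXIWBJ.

FPUKJDMQ

A(0): 7·0+5=5 → F
U(20): 7·20+5=145≡15 → P
R(17): 7·17+5=124≡20 → U
X(23): 7·23+5=166≡10 → K
I(8): 7·8+5=61≡9 → J
W(22): 7·22+5=159≡3 → D
B(1): 7·1+5=12 → M
J(9): 7·9+5=68≡16 → Q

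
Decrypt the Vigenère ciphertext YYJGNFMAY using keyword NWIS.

LCBOAJEIL

Repeat the key across the ciphertext: NWISNWISN
Y(24)−N(13): 11 → L
Y(24)−W(22): 2 → C
J(9)−I(8): 1 → B
G(6)−S(18): -12≡14 → O
N(13)−N(13): 0 → A
F(5)−W(22): -17≡9 → J
M(12)−I(8): 4 → E
A(0)−S(18): -18≡8 → I
Y(24)−N(13): 11 → L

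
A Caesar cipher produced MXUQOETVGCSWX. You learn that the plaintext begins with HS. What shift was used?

From the crib: M(12)−H(7)=5, so the shift is 5.

5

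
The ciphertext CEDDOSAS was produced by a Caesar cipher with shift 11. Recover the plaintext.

C(2): 2−11=-9≡17 → R
E(4): 4−11=-7≡19 → T
D(3): 3−11=-8≡18 → S
D(3): 3−11=-8≡18 → S
O(14): 14−11=3 → D
S(18): 18−11=7 → H
A(0): 0−11=-11≡15 → P
S(18): 18−11=7 → H

RTSSDHPH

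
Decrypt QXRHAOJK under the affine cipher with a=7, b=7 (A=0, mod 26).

The inverse of 7 mod 26 is 15, since 7·15=105≡1. Apply D(y)=15·(y−7) mod 26:
Q(16): 15·(16−7)=135≡5 → F
X(23): 15·(23−7)=240≡6 → G
R(17): 15·(17−7)=150≡20 → U
H(7): 15·(7−7)=0 → A
A(0): 15·(0−7)=-105≡25 → Z
O(14): 15·(14−7)=105≡1 → B
J(9): 15·(9−7)=30≡4 → E
K(10): 15·(10−7)=45≡19 → T

FGUAZBET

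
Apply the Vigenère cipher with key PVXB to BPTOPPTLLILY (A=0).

Repeat the key across the message: PVXBPVXBPVXB
B(1)+P(15): 16 → Q
P(15)+V(21): 36≡10 → K
T(19)+X(23): 42≡16 → Q
O(14)+B(1): 15 → P
P(15)+P(15): 30≡4 → E
P(15)+V(21): 36≡10 → K
T(19)+X(23): 42≡16 → Q
L(11)+B(1): 12 → M
L(11)+P(15): 26≡0 → A
I(8)+V(21): 29≡3 → D
L(11)+X(23): 34≡8 → I
Y(24)+B(1): 25 → Z

QKQPEKQMADIZ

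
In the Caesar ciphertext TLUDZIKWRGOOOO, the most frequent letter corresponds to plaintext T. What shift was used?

21

The most frequent ciphertext letter is O (appears 4 times).
O is position 14; T is position 19.
Shift = -5≡21.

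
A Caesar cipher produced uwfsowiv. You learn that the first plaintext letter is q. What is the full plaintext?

From the crib: u(20)−q(16)=4, so the shift is 4.
Subtract 4 from each ciphertext letter:
u(20): 20−4=16 → q
w(22): 22−4=18 → s
f(5): 5−4=1 → b
s(18): 18−4=14 → o
o(14): 14−4=10 → k
w(22): 22−4=18 → s
i(8): 8−4=4 → e
v(21): 21−4=17 → r

qsbokser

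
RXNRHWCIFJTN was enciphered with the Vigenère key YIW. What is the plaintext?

TPRTZAEAJLLR

Repeat the key across the ciphertext: YIWYIWYIWYIW
R(17)−Y(24): -7≡19 → T
X(23)−I(8): 15 → P
N(13)−W(22): -9≡17 → R
R(17)−Y(24): -7≡19 → T
H(7)−I(8): -1≡25 → Z
W(22)−W(22): 0 → A
C(2)−Y(24): -22≡4 → E
I(8)−I(8): 0 → A
F(5)−W(22): -17≡9 → J
J(9)−Y(24): -15≡11 → L
T(19)−I(8): 11 → L
N(13)−W(22): -9≡17 → R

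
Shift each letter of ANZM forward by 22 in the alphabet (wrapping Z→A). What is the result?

A(0): 0+22=22 → W
N(13): 13+22=35≡9 → J
Z(25): 25+22=47≡21 → V
M(12): 12+22=34≡8 → I

WJVI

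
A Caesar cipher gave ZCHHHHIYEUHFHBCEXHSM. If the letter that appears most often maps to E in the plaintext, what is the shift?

3

The most frequent ciphertext letter is H (appears 7 times).
H is position 7; E is position 4.
Shift = 3.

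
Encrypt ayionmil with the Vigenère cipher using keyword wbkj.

wzsxjnsu

Repeat the key across the message: wbkjwbkj
a(0)+w(22): 22 → w
y(24)+b(1): 25 → z
i(8)+k(10): 18 → s
o(14)+j(9): 23 → x
n(13)+w(22): 35≡9 → j
m(12)+b(1): 13 → n
i(8)+k(10): 18 → s
l(11)+j(9): 20 → u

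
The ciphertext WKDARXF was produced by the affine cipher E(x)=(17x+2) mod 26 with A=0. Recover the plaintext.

The inverse of 17 mod 26 is 23, since 17·23=391≡1. Apply D(y)=23·(y−2) mod 26:
W(22): 23·(22−2)=460≡18 → S
K(10): 23·(10−2)=184≡2 → C
D(3): 23·(3−2)=23 → X
A(0): 23·(0−2)=-46≡6 → G
R(17): 23·(17−2)=345≡7 → H
X(23): 23·(23−2)=483≡15 → P
F(5): 23·(5−2)=69≡17 → R

SCXGHPR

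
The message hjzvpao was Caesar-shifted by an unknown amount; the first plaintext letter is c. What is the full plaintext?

From the crib: h(7)−c(2)=5, so the shift is 5.
Subtract 5 from each ciphertext letter:
h(7): 7−5=2 → c
j(9): 9−5=4 → e
z(25): 25−5=20 → u
v(21): 21−5=16 → q
p(15): 15−5=10 → k
a(0): 0−5=-5≡21 → v
o(14): 14−5=9 → j

ceuqkvj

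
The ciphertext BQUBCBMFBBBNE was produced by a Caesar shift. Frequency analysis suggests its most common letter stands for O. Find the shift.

The most frequent ciphertext letter is B (appears 6 times).
B is position 1; O is position 14.
Shift = -13≡13.

13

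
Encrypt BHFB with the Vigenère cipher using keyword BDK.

CKPC

Repeat the key across the message: BDKB
B(1)+B(1): 2 → C
H(7)+D(3): 10 → K
F(5)+K(10): 15 → P
B(1)+B(1): 2 → C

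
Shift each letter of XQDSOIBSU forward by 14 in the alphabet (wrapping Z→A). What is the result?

LERGCWPGI

X(23): 23+14=37≡11 → L
Q(16): 16+14=30≡4 → E
D(3): 3+14=17 → R
S(18): 18+14=32≡6 → G
O(14): 14+14=28≡2 → C
I(8): 8+14=22 → W
B(1): 1+14=15 → P
S(18): 18+14=32≡6 → G
U(20): 20+14=34≡8 → I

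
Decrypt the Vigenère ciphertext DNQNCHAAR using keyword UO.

Repeat the key across the ciphertext: UOUOUOUOU
D(3)−U(20): -17≡9 → J
N(13)−O(14): -1≡25 → Z
Q(16)−U(20): -4≡22 → W
N(13)−O(14): -1≡25 → Z
C(2)−U(20): -18≡8 → I
H(7)−O(14): -7≡19 → T
A(0)−U(20): -20≡6 → G
A(0)−O(14): -14≡12 → M
R(17)−U(20): -3≡23 → X

JZWZITGMX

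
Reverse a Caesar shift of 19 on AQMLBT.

HXTSIA

A(0): 0−19=-19≡7 → H
Q(16): 16−19=-3≡23 → X
M(12): 12−19=-7≡19 → T
L(11): 11−19=-8≡18 → S
B(1): 1−19=-18≡8 → I
T(19): 19−19=0 → A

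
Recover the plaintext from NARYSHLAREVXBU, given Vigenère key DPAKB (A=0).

KLROREWAHDSIBK

Repeat the key across the ciphertext: DPAKBDPAKBDPAK
N(13)−D(3): 10 → K
A(0)−P(15): -15≡11 → L
R(17)−A(0): 17 → R
Y(24)−K(10): 14 → O
S(18)−B(1): 17 → R
H(7)−D(3): 4 → E
L(11)−P(15): -4≡22 → W
A(0)−A(0): 0 → A
R(17)−K(10): 7 → H
E(4)−B(1): 3 → D
V(21)−D(3): 18 → S
X(23)−P(15): 8 → I
B(1)−A(0): 1 → B
U(20)−K(10): 10 → K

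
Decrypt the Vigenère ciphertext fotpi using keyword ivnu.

Repeat the key across the ciphertext: ivnui
f(5)−i(8): -3≡23 → x
o(14)−v(21): -7≡19 → t
t(19)−n(13): 6 → g
p(15)−u(20): -5≡21 → v
i(8)−i(8): 0 → a

xtgva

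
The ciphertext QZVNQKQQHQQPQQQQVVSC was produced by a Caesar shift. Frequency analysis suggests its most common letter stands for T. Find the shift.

The most frequent ciphertext letter is Q (appears 10 times).
Q is position 16; T is position 19.
Shift = -3≡23.

23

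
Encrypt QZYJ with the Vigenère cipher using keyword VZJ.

LYHE

Repeat the key across the message: VZJV
Q(16)+V(21): 37≡11 → L
Z(25)+Z(25): 50≡24 → Y
Y(24)+J(9): 33≡7 → H
J(9)+V(21): 30≡4 → E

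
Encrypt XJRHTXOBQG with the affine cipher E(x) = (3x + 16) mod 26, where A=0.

X(23): 3·23+16=85≡7 → H
J(9): 3·9+16=43≡17 → R
R(17): 3·17+16=67≡15 → P
H(7): 3·7+16=37≡11 → L
T(19): 3·19+16=73≡21 → V
X(23): 3·23+16=85≡7 → H
O(14): 3·14+16=58≡6 → G
B(1): 3·1+16=19 → T
Q(16): 3·16+16=64≡12 → M
G(6): 3·6+16=34≡8 → I

HRPLVHGTMI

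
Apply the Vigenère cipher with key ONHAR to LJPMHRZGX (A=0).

Repeat the key across the message: ONHARONHA
L(11)+O(14): 25 → Z
J(9)+N(13): 22 → W
P(15)+H(7): 22 → W
M(12)+A(0): 12 → M
H(7)+R(17): 24 → Y
R(17)+O(14): 31≡5 → F
Z(25)+N(13): 38≡12 → M
G(6)+H(7): 13 → N
X(23)+A(0): 23 → X

ZWWMYFMNX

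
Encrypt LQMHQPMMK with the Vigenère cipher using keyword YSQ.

Repeat the key across the message: YSQYSQYSQ
L(11)+Y(24): 35≡9 → J
Q(16)+S(18): 34≡8 → I
M(12)+Q(16): 28≡2 → C
H(7)+Y(24): 31≡5 → F
Q(16)+S(18): 34≡8 → I
P(15)+Q(16): 31≡5 → F
M(12)+Y(24): 36≡10 → K
M(12)+S(18): 30≡4 → E
K(10)+Q(16): 26≡0 → A

JICFIFKEA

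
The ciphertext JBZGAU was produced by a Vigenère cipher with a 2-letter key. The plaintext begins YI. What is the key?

Subtract each crib letter from the matching ciphertext letter (mod 26):
J(9)−Y(24)=-15≡11 → L
B(1)−I(8)=-7≡19 → T

LT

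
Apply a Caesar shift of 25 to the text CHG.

BGF

C(2): 2+25=27≡1 → B
H(7): 7+25=32≡6 → G
G(6): 6+25=31≡5 → F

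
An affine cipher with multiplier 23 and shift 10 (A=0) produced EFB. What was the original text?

The inverse of 23 mod 26 is 17, since 23·17=391≡1. Apply D(y)=17·(y−10) mod 26:
E(4): 17·(4−10)=-102≡2 → C
F(5): 17·(5−10)=-85≡19 → T
B(1): 17·(1−10)=-153≡3 → D

CTD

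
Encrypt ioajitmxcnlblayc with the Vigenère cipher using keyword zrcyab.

Repeat the key across the message: zrcyabzrcyabzrcy
i(8)+z(25): 33≡7 → h
o(14)+r(17): 31≡5 → f
a(0)+c(2): 2 → c
j(9)+y(24): 33≡7 → h
i(8)+a(0): 8 → i
t(19)+b(1): 20 → u
m(12)+z(25): 37≡11 → l
x(23)+r(17): 40≡14 → o
c(2)+c(2): 4 → e
n(13)+y(24): 37≡11 → l
l(11)+a(0): 11 → l
b(1)+b(1): 2 → c
l(11)+z(25): 36≡10 → k
a(0)+r(17): 17 → r
y(24)+c(2): 26≡0 → a
c(2)+y(24): 26≡0 → a

hfchiuloellckraa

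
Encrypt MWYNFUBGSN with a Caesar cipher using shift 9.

M(12): 12+9=21 → V
W(22): 22+9=31≡5 → F
Y(24): 24+9=33≡7 → H
N(13): 13+9=22 → W
F(5): 5+9=14 → O
U(20): 20+9=29≡3 → D
B(1): 1+9=10 → K
G(6): 6+9=15 → P
S(18): 18+9=27≡1 → B
N(13): 13+9=22 → W

VFHWODKPBW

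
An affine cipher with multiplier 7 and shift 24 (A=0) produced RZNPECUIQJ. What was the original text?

ZPRVMISUKJ

The inverse of 7 mod 26 is 15, since 7·15=105≡1. Apply D(y)=15·(y−24) mod 26:
R(17): 15·(17−24)=-105≡25 → Z
Z(25): 15·(25−24)=15 → P
N(13): 15·(13−24)=-165≡17 → R
P(15): 15·(15−24)=-135≡21 → V
E(4): 15·(4−24)=-300≡12 → M
C(2): 15·(2−24)=-330≡8 → I
U(20): 15·(20−24)=-60≡18 → S
I(8): 15·(8−24)=-240≡20 → U
Q(16): 15·(16−24)=-120≡10 → K
J(9): 15·(9−24)=-225≡9 → J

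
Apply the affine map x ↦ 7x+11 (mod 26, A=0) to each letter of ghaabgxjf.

g(6): 7·6+11=53≡1 → b
h(7): 7·7+11=60≡8 → i
a(0): 7·0+11=11 → l
a(0): 7·0+11=11 → l
b(1): 7·1+11=18 → s
g(6): 7·6+11=53≡1 → b
x(23): 7·23+11=172≡16 → q
j(9): 7·9+11=74≡22 → w
f(5): 7·5+11=46≡20 → u

billsbqwu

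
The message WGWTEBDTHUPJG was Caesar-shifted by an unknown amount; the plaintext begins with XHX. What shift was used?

25

From the crib: W(22)−X(23)=-1≡25, so the shift is 25.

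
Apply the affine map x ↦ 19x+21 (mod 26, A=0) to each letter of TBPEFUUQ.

SOUTMLLN

T(19): 19·19+21=382≡18 → S
B(1): 19·1+21=40≡14 → O
P(15): 19·15+21=306≡20 → U
E(4): 19·4+21=97≡19 → T
F(5): 19·5+21=116≡12 → M
U(20): 19·20+21=401≡11 → L
U(20): 19·20+21=401≡11 → L
Q(16): 19·16+21=325≡13 → N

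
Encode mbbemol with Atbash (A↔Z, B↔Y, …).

m(12) → n(13)
b(1) → y(24)
b(1) → y(24)
e(4) → v(21)
m(12) → n(13)
o(14) → l(11)
l(11) → o(14)

nyyvnlo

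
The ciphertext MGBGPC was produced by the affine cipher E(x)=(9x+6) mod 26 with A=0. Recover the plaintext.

The inverse of 9 mod 26 is 3, since 9·3=27≡1. Apply D(y)=3·(y−6) mod 26:
M(12): 3·(12−6)=18 → S
G(6): 3·(6−6)=0 → A
B(1): 3·(1−6)=-15≡11 → L
G(6): 3·(6−6)=0 → A
P(15): 3·(15−6)=27≡1 → B
C(2): 3·(2−6)=-12≡14 → O

SALABO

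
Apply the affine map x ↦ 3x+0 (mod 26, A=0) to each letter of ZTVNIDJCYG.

XFLNYJBGUS

Z(25): 3·25+0=75≡23 → X
T(19): 3·19+0=57≡5 → F
V(21): 3·21+0=63≡11 → L
N(13): 3·13+0=39≡13 → N
I(8): 3·8+0=24 → Y
D(3): 3·3+0=9 → J
J(9): 3·9+0=27≡1 → B
C(2): 3·2+0=6 → G
Y(24): 3·24+0=72≡20 → U
G(6): 3·6+0=18 → S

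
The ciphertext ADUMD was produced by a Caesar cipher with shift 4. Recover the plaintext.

A(0): 0−4=-4≡22 → W
D(3): 3−4=-1≡25 → Z
U(20): 20−4=16 → Q
M(12): 12−4=8 → I
D(3): 3−4=-1≡25 → Z

WZQIZ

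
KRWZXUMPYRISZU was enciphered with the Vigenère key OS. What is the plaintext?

WZIHJCYXKZUALC

Repeat the key across the ciphertext: OSOSOSOSOSOSOS
K(10)−O(14): -4≡22 → W
R(17)−S(18): -1≡25 → Z
W(22)−O(14): 8 → I
Z(25)−S(18): 7 → H
X(23)−O(14): 9 → J
U(20)−S(18): 2 → C
M(12)−O(14): -2≡24 → Y
P(15)−S(18): -3≡23 → X
Y(24)−O(14): 10 → K
R(17)−S(18): -1≡25 → Z
I(8)−O(14): -6≡20 → U
S(18)−S(18): 0 → A
Z(25)−O(14): 11 → L
U(20)−S(18): 2 → C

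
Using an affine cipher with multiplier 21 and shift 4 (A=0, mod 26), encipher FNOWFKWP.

FRMYFGYH

F(5): 21·5+4=109≡5 → F
N(13): 21·13+4=277≡17 → R
O(14): 21·14+4=298≡12 → M
W(22): 21·22+4=466≡24 → Y
F(5): 21·5+4=109≡5 → F
K(10): 21·10+4=214≡6 → G
W(22): 21·22+4=466≡24 → Y
P(15): 21·15+4=319≡7 → H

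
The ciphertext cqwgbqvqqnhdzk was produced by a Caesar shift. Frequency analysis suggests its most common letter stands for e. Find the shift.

12

The most frequent ciphertext letter is q (appears 4 times).
q is position 16; e is position 4.
Shift = 12.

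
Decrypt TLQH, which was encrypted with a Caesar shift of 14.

T(19): 19−14=5 → F
L(11): 11−14=-3≡23 → X
Q(16): 16−14=2 → C
H(7): 7−14=-7≡19 → T

FXCT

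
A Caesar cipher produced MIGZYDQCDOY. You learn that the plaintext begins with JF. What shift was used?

3

From the crib: M(12)−J(9)=3, so the shift is 3.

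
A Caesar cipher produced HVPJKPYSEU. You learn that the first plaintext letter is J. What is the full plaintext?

JXRLMRAUGW

From the crib: H(7)−J(9)=-2≡24, so the shift is 24.
Subtract 24 from each ciphertext letter:
H(7): 7−24=-17≡9 → J
V(21): 21−24=-3≡23 → X
P(15): 15−24=-9≡17 → R
J(9): 9−24=-15≡11 → L
K(10): 10−24=-14≡12 → M
P(15): 15−24=-9≡17 → R
Y(24): 24−24=0 → A
S(18): 18−24=-6≡20 → U
E(4): 4−24=-20≡6 → G
U(20): 20−24=-4≡22 → W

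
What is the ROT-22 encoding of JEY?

J(9): 9+22=31≡5 → F
E(4): 4+22=26≡0 → A
Y(24): 24+22=46≡20 → U

FAU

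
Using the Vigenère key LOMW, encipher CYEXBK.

NMQTMY

Repeat the key across the message: LOMWLO
C(2)+L(11): 13 → N
Y(24)+O(14): 38≡12 → M
E(4)+M(12): 16 → Q
X(23)+W(22): 45≡19 → T
B(1)+L(11): 12 → M
K(10)+O(14): 24 → Y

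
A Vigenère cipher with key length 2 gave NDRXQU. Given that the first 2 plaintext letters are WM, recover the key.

Subtract each crib letter from the matching ciphertext letter (mod 26):
N(13)−W(22)=-9≡17 → R
D(3)−M(12)=-9≡17 → R

RR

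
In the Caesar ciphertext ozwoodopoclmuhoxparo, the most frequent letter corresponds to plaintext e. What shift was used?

10

The most frequent ciphertext letter is o (appears 7 times).
o is position 14; e is position 4.
Shift = 10.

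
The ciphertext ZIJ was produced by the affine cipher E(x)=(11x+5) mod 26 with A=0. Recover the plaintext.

QFY

The inverse of 11 mod 26 is 19, since 11·19=209≡1. Apply D(y)=19·(y−5) mod 26:
Z(25): 19·(25−5)=380≡16 → Q
I(8): 19·(8−5)=57≡5 → F
J(9): 19·(9−5)=76≡24 → Y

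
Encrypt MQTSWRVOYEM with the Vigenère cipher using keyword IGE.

Repeat the key across the message: IGEIGEIGEIG
M(12)+I(8): 20 → U
Q(16)+G(6): 22 → W
T(19)+E(4): 23 → X
S(18)+I(8): 26≡0 → A
W(22)+G(6): 28≡2 → C
R(17)+E(4): 21 → V
V(21)+I(8): 29≡3 → D
O(14)+G(6): 20 → U
Y(24)+E(4): 28≡2 → C
E(4)+I(8): 12 → M
M(12)+G(6): 18 → S

UWXACVDUCMS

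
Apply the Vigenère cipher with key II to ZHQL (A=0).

Repeat the key across the message: IIII
Z(25)+I(8): 33≡7 → H
H(7)+I(8): 15 → P
Q(16)+I(8): 24 → Y
L(11)+I(8): 19 → T

HPYT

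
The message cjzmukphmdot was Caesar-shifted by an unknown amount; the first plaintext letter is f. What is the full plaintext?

From the crib: c(2)−f(5)=-3≡23, so the shift is 23.
Subtract 23 from each ciphertext letter:
c(2): 2−23=-21≡5 → f
j(9): 9−23=-14≡12 → m
z(25): 25−23=2 → c
m(12): 12−23=-11≡15 → p
u(20): 20−23=-3≡23 → x
k(10): 10−23=-13≡13 → n
p(15): 15−23=-8≡18 → s
h(7): 7−23=-16≡10 → k
m(12): 12−23=-11≡15 → p
d(3): 3−23=-20≡6 → g
o(14): 14−23=-9≡17 → r
t(19): 19−23=-4≡22 → w

fmcpxnskpgrw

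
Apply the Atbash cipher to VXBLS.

ECYOH

V(21) → E(4)
X(23) → C(2)
B(1) → Y(24)
L(11) → O(14)
S(18) → H(7)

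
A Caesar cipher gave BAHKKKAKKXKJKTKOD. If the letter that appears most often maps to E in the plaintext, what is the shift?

The most frequent ciphertext letter is K (appears 8 times).
K is position 10; E is position 4.
Shift = 6.

6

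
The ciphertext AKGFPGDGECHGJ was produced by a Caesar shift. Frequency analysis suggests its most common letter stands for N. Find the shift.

19

The most frequent ciphertext letter is G (appears 4 times).
G is position 6; N is position 13.
Shift = -7≡19.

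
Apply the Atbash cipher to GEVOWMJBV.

G(6) → T(19)
E(4) → V(21)
V(21) → E(4)
O(14) → L(11)
W(22) → D(3)
M(12) → N(13)
J(9) → Q(16)
B(1) → Y(24)
V(21) → E(4)

TVELDNQYE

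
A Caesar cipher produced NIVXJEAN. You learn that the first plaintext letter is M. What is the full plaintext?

From the crib: N(13)−M(12)=1, so the shift is 1.
Subtract 1 from each ciphertext letter:
N(13): 13−1=12 → M
I(8): 8−1=7 → H
V(21): 21−1=20 → U
X(23): 23−1=22 → W
J(9): 9−1=8 → I
E(4): 4−1=3 → D
A(0): 0−1=-1≡25 → Z
N(13): 13−1=12 → M

MHUWIDZM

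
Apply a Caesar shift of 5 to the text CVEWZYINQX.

C(2): 2+5=7 → H
V(21): 21+5=26≡0 → A
E(4): 4+5=9 → J
W(22): 22+5=27≡1 → B
Z(25): 25+5=30≡4 → E
Y(24): 24+5=29≡3 → D
I(8): 8+5=13 → N
N(13): 13+5=18 → S
Q(16): 16+5=21 → V
X(23): 23+5=28≡2 → C

HAJBEDNSVC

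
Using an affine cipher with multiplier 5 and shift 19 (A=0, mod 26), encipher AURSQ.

A(0): 5·0+19=19 → T
U(20): 5·20+19=119≡15 → P
R(17): 5·17+19=104≡0 → A
S(18): 5·18+19=109≡5 → F
Q(16): 5·16+19=99≡21 → V

TPAFV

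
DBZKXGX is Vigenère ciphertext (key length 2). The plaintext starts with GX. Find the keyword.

XE

Subtract each crib letter from the matching ciphertext letter (mod 26):
D(3)−G(6)=-3≡23 → X
B(1)−X(23)=-22≡4 → E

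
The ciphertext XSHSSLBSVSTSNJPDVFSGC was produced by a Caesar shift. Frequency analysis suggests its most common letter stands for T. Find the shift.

25

The most frequent ciphertext letter is S (appears 7 times).
S is position 18; T is position 19.
Shift = -1≡25.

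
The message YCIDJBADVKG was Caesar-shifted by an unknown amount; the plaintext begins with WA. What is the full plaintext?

WAGBHZYBTIE

From the crib: Y(24)−W(22)=2, so the shift is 2.
Subtract 2 from each ciphertext letter:
Y(24): 24−2=22 → W
C(2): 2−2=0 → A
I(8): 8−2=6 → G
D(3): 3−2=1 → B
J(9): 9−2=7 → H
B(1): 1−2=-1≡25 → Z
A(0): 0−2=-2≡24 → Y
D(3): 3−2=1 → B
V(21): 21−2=19 → T
K(10): 10−2=8 → I
G(6): 6−2=4 → E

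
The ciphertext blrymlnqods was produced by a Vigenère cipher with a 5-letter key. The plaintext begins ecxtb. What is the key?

Subtract each crib letter from the matching ciphertext letter (mod 26):
b(1)−e(4)=-3≡23 → x
l(11)−c(2)=9 → j
r(17)−x(23)=-6≡20 → u
y(24)−t(19)=5 → f
m(12)−b(1)=11 → l

xjufl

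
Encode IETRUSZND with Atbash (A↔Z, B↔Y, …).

I(8) → R(17)
E(4) → V(21)
T(19) → G(6)
R(17) → I(8)
U(20) → F(5)
S(18) → H(7)
Z(25) → A(0)
N(13) → M(12)
D(3) → W(22)

RVGIFHAMW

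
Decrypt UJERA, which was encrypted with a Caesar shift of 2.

SHCPY

U(20): 20−2=18 → S
J(9): 9−2=7 → H
E(4): 4−2=2 → C
R(17): 17−2=15 → P
A(0): 0−2=-2≡24 → Y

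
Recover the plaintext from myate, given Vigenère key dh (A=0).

jrxmb

Repeat the key across the ciphertext: dhdhd
m(12)−d(3): 9 → j
y(24)−h(7): 17 → r
a(0)−d(3): -3≡23 → x
t(19)−h(7): 12 → m
e(4)−d(3): 1 → b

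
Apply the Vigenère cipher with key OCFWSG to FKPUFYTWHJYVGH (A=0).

TMUQXEHYMFQBUJ

Repeat the key across the message: OCFWSGOCFWSGOC
F(5)+O(14): 19 → T
K(10)+C(2): 12 → M
P(15)+F(5): 20 → U
U(20)+W(22): 42≡16 → Q
F(5)+S(18): 23 → X
Y(24)+G(6): 30≡4 → E
T(19)+O(14): 33≡7 → H
W(22)+C(2): 24 → Y
H(7)+F(5): 12 → M
J(9)+W(22): 31≡5 → F
Y(24)+S(18): 42≡16 → Q
V(21)+G(6): 27≡1 → B
G(6)+O(14): 20 → U
H(7)+C(2): 9 → J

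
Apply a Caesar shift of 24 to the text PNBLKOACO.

NLZJIMYAM

P(15): 15+24=39≡13 → N
N(13): 13+24=37≡11 → L
B(1): 1+24=25 → Z
L(11): 11+24=35≡9 → J
K(10): 10+24=34≡8 → I
O(14): 14+24=38≡12 → M
A(0): 0+24=24 → Y
C(2): 2+24=26≡0 → A
O(14): 14+24=38≡12 → M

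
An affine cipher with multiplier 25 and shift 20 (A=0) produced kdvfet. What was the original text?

The inverse of 25 mod 26 is 25, since 25·25=625≡1. Apply D(y)=25·(y−20) mod 26:
k(10): 25·(10−20)=-250≡10 → k
d(3): 25·(3−20)=-425≡17 → r
v(21): 25·(21−20)=25 → z
f(5): 25·(5−20)=-375≡15 → p
e(4): 25·(4−20)=-400≡16 → q
t(19): 25·(19−20)=-25≡1 → b

krzpqb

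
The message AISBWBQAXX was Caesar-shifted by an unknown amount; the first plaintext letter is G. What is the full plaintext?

From the crib: A(0)−G(6)=-6≡20, so the shift is 20.
Subtract 20 from each ciphertext letter:
A(0): 0−20=-20≡6 → G
I(8): 8−20=-12≡14 → O
S(18): 18−20=-2≡24 → Y
B(1): 1−20=-19≡7 → H
W(22): 22−20=2 → C
B(1): 1−20=-19≡7 → H
Q(16): 16−20=-4≡22 → W
A(0): 0−20=-20≡6 → G
X(23): 23−20=3 → D
X(23): 23−20=3 → D

GOYHCHWGDD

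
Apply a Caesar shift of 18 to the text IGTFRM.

AYLXJE

I(8): 8+18=26≡0 → A
G(6): 6+18=24 → Y
T(19): 19+18=37≡11 → L
F(5): 5+18=23 → X
R(17): 17+18=35≡9 → J
M(12): 12+18=30≡4 → E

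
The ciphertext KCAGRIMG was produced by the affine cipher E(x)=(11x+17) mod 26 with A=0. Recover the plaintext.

XBPZALJZ

The inverse of 11 mod 26 is 19, since 11·19=209≡1. Apply D(y)=19·(y−17) mod 26:
K(10): 19·(10−17)=-133≡23 → X
C(2): 19·(2−17)=-285≡1 → B
A(0): 19·(0−17)=-323≡15 → P
G(6): 19·(6−17)=-209≡25 → Z
R(17): 19·(17−17)=0 → A
I(8): 19·(8−17)=-171≡11 → L
M(12): 19·(12−17)=-95≡9 → J
G(6): 19·(6−17)=-209≡25 → Z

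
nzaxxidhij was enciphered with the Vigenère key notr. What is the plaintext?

alhgkukqvv

Repeat the key across the ciphertext: notrnotrno
n(13)−n(13): 0 → a
z(25)−o(14): 11 → l
a(0)−t(19): -19≡7 → h
x(23)−r(17): 6 → g
x(23)−n(13): 10 → k
i(8)−o(14): -6≡20 → u
d(3)−t(19): -16≡10 → k
h(7)−r(17): -10≡16 → q
i(8)−n(13): -5≡21 → v
j(9)−o(14): -5≡21 → v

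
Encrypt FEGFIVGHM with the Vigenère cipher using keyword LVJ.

QZPQDERCV

Repeat the key across the message: LVJLVJLVJ
F(5)+L(11): 16 → Q
E(4)+V(21): 25 → Z
G(6)+J(9): 15 → P
F(5)+L(11): 16 → Q
I(8)+V(21): 29≡3 → D
V(21)+J(9): 30≡4 → E
G(6)+L(11): 17 → R
H(7)+V(21): 28≡2 → C
M(12)+J(9): 21 → V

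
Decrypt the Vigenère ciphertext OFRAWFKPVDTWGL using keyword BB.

NEQZVEJOUCSVFK

Repeat the key across the ciphertext: BBBBBBBBBBBBBB
O(14)−B(1): 13 → N
F(5)−B(1): 4 → E
R(17)−B(1): 16 → Q
A(0)−B(1): -1≡25 → Z
W(22)−B(1): 21 → V
F(5)−B(1): 4 → E
K(10)−B(1): 9 → J
P(15)−B(1): 14 → O
V(21)−B(1): 20 → U
D(3)−B(1): 2 → C
T(19)−B(1): 18 → S
W(22)−B(1): 21 → V
G(6)−B(1): 5 → F
L(11)−B(1): 10 → K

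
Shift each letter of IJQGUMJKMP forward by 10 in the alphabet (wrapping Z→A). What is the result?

STAQEWTUWZ

I(8): 8+10=18 → S
J(9): 9+10=19 → T
Q(16): 16+10=26≡0 → A
G(6): 6+10=16 → Q
U(20): 20+10=30≡4 → E
M(12): 12+10=22 → W
J(9): 9+10=19 → T
K(10): 10+10=20 → U
M(12): 12+10=22 → W
P(15): 15+10=25 → Z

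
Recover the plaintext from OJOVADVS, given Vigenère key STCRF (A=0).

Repeat the key across the ciphertext: STCRFSTC
O(14)−S(18): -4≡22 → W
J(9)−T(19): -10≡16 → Q
O(14)−C(2): 12 → M
V(21)−R(17): 4 → E
A(0)−F(5): -5≡21 → V
D(3)−S(18): -15≡11 → L
V(21)−T(19): 2 → C
S(18)−C(2): 16 → Q

WQMEVLCQ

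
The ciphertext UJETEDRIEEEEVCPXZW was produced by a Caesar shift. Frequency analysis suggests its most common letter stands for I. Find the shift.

22

The most frequent ciphertext letter is E (appears 6 times).
E is position 4; I is position 8.
Shift = -4≡22.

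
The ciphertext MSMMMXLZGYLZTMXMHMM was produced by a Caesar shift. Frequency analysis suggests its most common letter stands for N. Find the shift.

The most frequent ciphertext letter is M (appears 8 times).
M is position 12; N is position 13.
Shift = -1≡25.

25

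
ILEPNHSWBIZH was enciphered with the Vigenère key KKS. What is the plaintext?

YBMFDPIMJYPP

Repeat the key across the ciphertext: KKSKKSKKSKKS
I(8)−K(10): -2≡24 → Y
L(11)−K(10): 1 → B
E(4)−S(18): -14≡12 → M
P(15)−K(10): 5 → F
N(13)−K(10): 3 → D
H(7)−S(18): -11≡15 → P
S(18)−K(10): 8 → I
W(22)−K(10): 12 → M
B(1)−S(18): -17≡9 → J
I(8)−K(10): -2≡24 → Y
Z(25)−K(10): 15 → P
H(7)−S(18): -11≡15 → P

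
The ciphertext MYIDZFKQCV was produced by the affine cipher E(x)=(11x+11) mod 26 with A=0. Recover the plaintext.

TNVEGQHRLI

The inverse of 11 mod 26 is 19, since 11·19=209≡1. Apply D(y)=19·(y−11) mod 26:
M(12): 19·(12−11)=19 → T
Y(24): 19·(24−11)=247≡13 → N
I(8): 19·(8−11)=-57≡21 → V
D(3): 19·(3−11)=-152≡4 → E
Z(25): 19·(25−11)=266≡6 → G
F(5): 19·(5−11)=-114≡16 → Q
K(10): 19·(10−11)=-19≡7 → H
Q(16): 19·(16−11)=95≡17 → R
C(2): 19·(2−11)=-171≡11 → L
V(21): 19·(21−11)=190≡8 → I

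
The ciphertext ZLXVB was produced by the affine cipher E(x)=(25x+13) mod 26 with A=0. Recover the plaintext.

The inverse of 25 mod 26 is 25, since 25·25=625≡1. Apply D(y)=25·(y−13) mod 26:
Z(25): 25·(25−13)=300≡14 → O
L(11): 25·(11−13)=-50≡2 → C
X(23): 25·(23−13)=250≡16 → Q
V(21): 25·(21−13)=200≡18 → S
B(1): 25·(1−13)=-300≡12 → M

OCQSM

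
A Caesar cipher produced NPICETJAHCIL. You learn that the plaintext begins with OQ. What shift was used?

25

From the crib: N(13)−O(14)=-1≡25, so the shift is 25.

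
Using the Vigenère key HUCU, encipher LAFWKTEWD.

Repeat the key across the message: HUCUHUCUH
L(11)+H(7): 18 → S
A(0)+U(20): 20 → U
F(5)+C(2): 7 → H
W(22)+U(20): 42≡16 → Q
K(10)+H(7): 17 → R
T(19)+U(20): 39≡13 → N
E(4)+C(2): 6 → G
W(22)+U(20): 42≡16 → Q
D(3)+H(7): 10 → K

SUHQRNGQK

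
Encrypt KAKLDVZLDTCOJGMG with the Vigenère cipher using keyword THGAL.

Repeat the key across the message: THGALTHGALTHGALT
K(10)+T(19): 29≡3 → D
A(0)+H(7): 7 → H
K(10)+G(6): 16 → Q
L(11)+A(0): 11 → L
D(3)+L(11): 14 → O
V(21)+T(19): 40≡14 → O
Z(25)+H(7): 32≡6 → G
L(11)+G(6): 17 → R
D(3)+A(0): 3 → D
T(19)+L(11): 30≡4 → E
C(2)+T(19): 21 → V
O(14)+H(7): 21 → V
J(9)+G(6): 15 → P
G(6)+A(0): 6 → G
M(12)+L(11): 23 → X
G(6)+T(19): 25 → Z

DHQLOOGRDEVVPGXZ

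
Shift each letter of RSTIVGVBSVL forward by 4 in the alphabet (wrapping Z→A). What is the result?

R(17): 17+4=21 → V
S(18): 18+4=22 → W
T(19): 19+4=23 → X
I(8): 8+4=12 → M
V(21): 21+4=25 → Z
G(6): 6+4=10 → K
V(21): 21+4=25 → Z
B(1): 1+4=5 → F
S(18): 18+4=22 → W
V(21): 21+4=25 → Z
L(11): 11+4=15 → P

VWXMZKZFWZP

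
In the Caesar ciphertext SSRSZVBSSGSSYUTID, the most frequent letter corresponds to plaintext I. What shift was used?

The most frequent ciphertext letter is S (appears 7 times).
S is position 18; I is position 8.
Shift = 10.

10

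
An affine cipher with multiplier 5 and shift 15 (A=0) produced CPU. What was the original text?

The inverse of 5 mod 26 is 21, since 5·21=105≡1. Apply D(y)=21·(y−15) mod 26:
C(2): 21·(2−15)=-273≡13 → N
P(15): 21·(15−15)=0 → A
U(20): 21·(20−15)=105≡1 → B

NAB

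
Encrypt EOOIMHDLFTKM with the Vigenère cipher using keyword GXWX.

KLKFSEZILQGJ

Repeat the key across the message: GXWXGXWXGXWX
E(4)+G(6): 10 → K
O(14)+X(23): 37≡11 → L
O(14)+W(22): 36≡10 → K
I(8)+X(23): 31≡5 → F
M(12)+G(6): 18 → S
H(7)+X(23): 30≡4 → E
D(3)+W(22): 25 → Z
L(11)+X(23): 34≡8 → I
F(5)+G(6): 11 → L
T(19)+X(23): 42≡16 → Q
K(10)+W(22): 32≡6 → G
M(12)+X(23): 35≡9 → J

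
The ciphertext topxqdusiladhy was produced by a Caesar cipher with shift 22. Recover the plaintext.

xstbuhywmpehlc

t(19): 19−22=-3≡23 → x
o(14): 14−22=-8≡18 → s
p(15): 15−22=-7≡19 → t
x(23): 23−22=1 → b
q(16): 16−22=-6≡20 → u
d(3): 3−22=-19≡7 → h
u(20): 20−22=-2≡24 → y
s(18): 18−22=-4≡22 → w
i(8): 8−22=-14≡12 → m
l(11): 11−22=-11≡15 → p
a(0): 0−22=-22≡4 → e
d(3): 3−22=-19≡7 → h
h(7): 7−22=-15≡11 → l
y(24): 24−22=2 → c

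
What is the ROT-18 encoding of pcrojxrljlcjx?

p(15): 15+18=33≡7 → h
c(2): 2+18=20 → u
r(17): 17+18=35≡9 → j
o(14): 14+18=32≡6 → g
j(9): 9+18=27≡1 → b
x(23): 23+18=41≡15 → p
r(17): 17+18=35≡9 → j
l(11): 11+18=29≡3 → d
j(9): 9+18=27≡1 → b
l(11): 11+18=29≡3 → d
c(2): 2+18=20 → u
j(9): 9+18=27≡1 → b
x(23): 23+18=41≡15 → p

hujgbpjdbdubp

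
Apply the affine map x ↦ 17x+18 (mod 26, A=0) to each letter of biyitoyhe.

b(1): 17·1+18=35≡9 → j
i(8): 17·8+18=154≡24 → y
y(24): 17·24+18=426≡10 → k
i(8): 17·8+18=154≡24 → y
t(19): 17·19+18=341≡3 → d
o(14): 17·14+18=256≡22 → w
y(24): 17·24+18=426≡10 → k
h(7): 17·7+18=137≡7 → h
e(4): 17·4+18=86≡8 → i

jykydwkhi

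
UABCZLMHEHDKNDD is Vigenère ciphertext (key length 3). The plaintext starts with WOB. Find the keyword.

Subtract each crib letter from the matching ciphertext letter (mod 26):
U(20)−W(22)=-2≡24 → Y
A(0)−O(14)=-14≡12 → M
B(1)−B(1)=0 → A

YMA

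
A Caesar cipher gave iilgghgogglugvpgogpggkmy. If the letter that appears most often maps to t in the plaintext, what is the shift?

13

The most frequent ciphertext letter is g (appears 10 times).
g is position 6; t is position 19.
Shift = -13≡13.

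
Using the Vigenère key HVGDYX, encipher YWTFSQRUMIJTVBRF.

Repeat the key across the message: HVGDYXHVGDYXHVGD
Y(24)+H(7): 31≡5 → F
W(22)+V(21): 43≡17 → R
T(19)+G(6): 25 → Z
F(5)+D(3): 8 → I
S(18)+Y(24): 42≡16 → Q
Q(16)+X(23): 39≡13 → N
R(17)+H(7): 24 → Y
U(20)+V(21): 41≡15 → P
M(12)+G(6): 18 → S
I(8)+D(3): 11 → L
J(9)+Y(24): 33≡7 → H
T(19)+X(23): 42≡16 → Q
V(21)+H(7): 28≡2 → C
B(1)+V(21): 22 → W
R(17)+G(6): 23 → X
F(5)+D(3): 8 → I

FRZIQNYPSLHQCWXI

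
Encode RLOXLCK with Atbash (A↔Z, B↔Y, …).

IOLCOXP

R(17) → I(8)
L(11) → O(14)
O(14) → L(11)
X(23) → C(2)
L(11) → O(14)
C(2) → X(23)
K(10) → P(15)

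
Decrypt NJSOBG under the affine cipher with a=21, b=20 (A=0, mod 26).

RXQWJI

The inverse of 21 mod 26 is 5, since 21·5=105≡1. Apply D(y)=5·(y−20) mod 26:
N(13): 5·(13−20)=-35≡17 → R
J(9): 5·(9−20)=-55≡23 → X
S(18): 5·(18−20)=-10≡16 → Q
O(14): 5·(14−20)=-30≡22 → W
B(1): 5·(1−20)=-95≡9 → J
G(6): 5·(6−20)=-70≡8 → I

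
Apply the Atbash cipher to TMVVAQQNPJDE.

T(19) → G(6)
M(12) → N(13)
V(21) → E(4)
V(21) → E(4)
A(0) → Z(25)
Q(16) → J(9)
Q(16) → J(9)
N(13) → M(12)
P(15) → K(10)
J(9) → Q(16)
D(3) → W(22)
E(4) → V(21)

GNEEZJJMKQWV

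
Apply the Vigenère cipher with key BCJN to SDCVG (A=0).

Repeat the key across the message: BCJNB
S(18)+B(1): 19 → T
D(3)+C(2): 5 → F
C(2)+J(9): 11 → L
V(21)+N(13): 34≡8 → I
G(6)+B(1): 7 → H

TFLIH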